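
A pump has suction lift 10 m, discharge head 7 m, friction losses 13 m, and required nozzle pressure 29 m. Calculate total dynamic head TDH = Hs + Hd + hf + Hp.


TDH = Hs + Hd + hf + Hp = 10 + 7 + 13 + 29 = 59

59 m


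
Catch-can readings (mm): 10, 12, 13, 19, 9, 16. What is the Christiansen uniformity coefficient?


mean = 13.166667 mm
MAD = 2.888889 mm
CU = (1 - 2.888889/13.166667)*100

78.0591 %


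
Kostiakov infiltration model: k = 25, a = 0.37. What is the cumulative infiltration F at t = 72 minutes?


F = k * t^a = 25 * 72^0.37
F = 25 * 4.866458

121.6614 mm


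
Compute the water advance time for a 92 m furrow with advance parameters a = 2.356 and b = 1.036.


t = (L/a)^(1/b)
t = (92/2.356)^(1/1.036)
t = 39.049236^(1/1.036)

34.3800 min


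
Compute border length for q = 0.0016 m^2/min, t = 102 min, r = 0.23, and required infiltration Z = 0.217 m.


L = q*t/((1+r)*Z)
L = 0.0016*102/((1+0.23)*0.217)
L = 0.1632/0.26691

0.6114 m


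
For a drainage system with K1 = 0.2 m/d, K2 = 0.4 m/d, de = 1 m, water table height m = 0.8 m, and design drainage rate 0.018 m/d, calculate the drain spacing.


S^2 = 8*K2*de*m/q + 4*K1*m^2/q
S^2 = 8*0.4*1*0.8/0.018 + 4*0.2*0.8^2/0.018
S = sqrt(170.6667)

13.0639 m


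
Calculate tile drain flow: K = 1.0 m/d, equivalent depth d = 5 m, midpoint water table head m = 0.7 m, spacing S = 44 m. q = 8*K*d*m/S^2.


q = 8*K*d*m/S^2
q = 8*1.0*5*0.7/44^2
q = 28.0000 / 1936

0.0145 m/d


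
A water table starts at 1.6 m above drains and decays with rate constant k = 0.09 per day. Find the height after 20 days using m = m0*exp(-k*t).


m = m0 * exp(-k*t)
m = 1.6 * exp(-0.09 * 20)
m = 1.6 * exp(-1.8000)

0.2645 m


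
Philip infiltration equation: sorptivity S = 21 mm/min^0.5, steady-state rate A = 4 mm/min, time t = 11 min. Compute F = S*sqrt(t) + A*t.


F = S*sqrt(t) + A*t
F = 21*sqrt(11) + 4*11
F = 21*3.316625 + 44

113.6491 mm


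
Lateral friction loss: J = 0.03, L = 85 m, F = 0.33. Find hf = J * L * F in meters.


hf = J * L * F = 0.03 * 85 * 0.33 = 0.8415 m

0.8415 m


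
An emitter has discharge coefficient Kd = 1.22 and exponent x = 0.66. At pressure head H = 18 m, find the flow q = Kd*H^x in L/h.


q = Kd * H^x = 1.22 * 18^0.66 = 1.22 * 6.737206

8.2194 L/h


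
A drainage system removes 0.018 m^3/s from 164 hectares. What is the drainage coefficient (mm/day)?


DC = Q * 86400 / (A * 10000) * 1000
DC = 0.018 * 86400 / (164 * 10000) * 1000
DC = 1555200.0000 / 1640000

0.9483 mm/day


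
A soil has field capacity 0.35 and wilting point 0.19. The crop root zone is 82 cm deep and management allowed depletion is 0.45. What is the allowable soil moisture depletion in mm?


SMD = (FC - PWP) * d * MAD * 10
SMD = (0.35 - 0.19) * 82 * 0.45 * 10
SMD = 0.1600 * 82 * 0.45 * 10

59.0400 mm


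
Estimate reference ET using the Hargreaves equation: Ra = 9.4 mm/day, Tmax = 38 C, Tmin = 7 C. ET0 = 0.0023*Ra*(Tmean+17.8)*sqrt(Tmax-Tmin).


Tmean = (Tmax + Tmin)/2 = (38 + 7)/2 = 22.5
ET0 = 0.0023 * 9.4 * (22.5 + 17.8) * sqrt(38 - 7)
ET0 = 0.0023 * 9.4 * 40.3 * 5.567764

4.8511 mm/day


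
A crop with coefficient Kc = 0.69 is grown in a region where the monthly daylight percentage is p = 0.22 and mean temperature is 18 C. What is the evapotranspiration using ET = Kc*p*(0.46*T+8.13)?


ET = Kc * p * (0.46*T + 8.13)
ET = 0.69 * 0.22 * (0.46*18 + 8.13)
ET = 0.69 * 0.22 * 16.4100

2.4910 mm/day


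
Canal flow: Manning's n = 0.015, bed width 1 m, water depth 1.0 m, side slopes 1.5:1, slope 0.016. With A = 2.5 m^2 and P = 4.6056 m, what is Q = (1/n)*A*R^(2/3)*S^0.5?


R = A/P = 2.5/4.6056 = 0.542817
Q = (1/0.015) * 2.5 * 0.542817^(2/3) * 0.016^0.5

14.0285 m^3/s


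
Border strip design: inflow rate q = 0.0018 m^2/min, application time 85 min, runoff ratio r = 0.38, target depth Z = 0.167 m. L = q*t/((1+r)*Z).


L = q*t/((1+r)*Z)
L = 0.0018*85/((1+0.38)*0.167)
L = 0.153/0.23046

0.6639 m


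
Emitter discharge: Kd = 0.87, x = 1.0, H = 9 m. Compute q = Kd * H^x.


q = Kd * H^x = 0.87 * 9^1.0 = 0.87 * 9.000000

7.8300 L/h


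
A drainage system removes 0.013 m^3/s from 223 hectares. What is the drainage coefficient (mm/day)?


DC = Q * 86400 / (A * 10000) * 1000
DC = 0.013 * 86400 / (223 * 10000) * 1000
DC = 1123200.0000 / 2230000

0.5037 mm/day


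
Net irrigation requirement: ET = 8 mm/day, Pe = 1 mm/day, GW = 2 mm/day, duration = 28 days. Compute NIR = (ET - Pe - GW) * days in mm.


Daily deficit = ET - Pe - GW = 8 - 1 - 2 = 5 mm/day
NIR = 5 * 28 = 140 mm

140.0000 mm


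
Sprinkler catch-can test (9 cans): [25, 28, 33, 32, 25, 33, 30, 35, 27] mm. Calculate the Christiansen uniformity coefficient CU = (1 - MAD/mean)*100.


mean = 29.777778 mm
MAD = 3.135802 mm
CU = (1 - 3.135802/29.777778)*100

89.4693 %


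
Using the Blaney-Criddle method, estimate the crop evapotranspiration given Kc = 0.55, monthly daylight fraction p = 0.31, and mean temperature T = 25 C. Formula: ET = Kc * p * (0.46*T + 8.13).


ET = Kc * p * (0.46*T + 8.13)
ET = 0.55 * 0.31 * (0.46*25 + 8.13)
ET = 0.55 * 0.31 * 19.6300

3.3469 mm/day


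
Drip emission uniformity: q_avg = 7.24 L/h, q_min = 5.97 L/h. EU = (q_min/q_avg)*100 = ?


EU = (q_min/q_avg)*100 = (5.97/7.24)*100 = 82.4586%

82.4586 %


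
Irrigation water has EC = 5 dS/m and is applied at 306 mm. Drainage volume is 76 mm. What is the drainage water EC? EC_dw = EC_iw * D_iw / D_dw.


EC_dw = EC_iw * D_iw / D_dw
EC_dw = 5 * 306 / 76
EC_dw = 1530 / 76

20.1316 dS/m


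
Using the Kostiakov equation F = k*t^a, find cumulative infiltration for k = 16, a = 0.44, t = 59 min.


F = k * t^a = 16 * 59^0.44
F = 16 * 6.014159

96.2265 mm


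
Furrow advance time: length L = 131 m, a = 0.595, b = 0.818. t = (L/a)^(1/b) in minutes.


t = (L/a)^(1/b)
t = (131/0.595)^(1/0.818)
t = 220.168067^(1/0.818)

731.1439 min


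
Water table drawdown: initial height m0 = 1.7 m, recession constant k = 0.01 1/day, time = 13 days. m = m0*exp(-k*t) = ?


m = m0 * exp(-k*t)
m = 1.7 * exp(-0.01 * 13)
m = 1.7 * exp(-0.1300)

1.4928 m


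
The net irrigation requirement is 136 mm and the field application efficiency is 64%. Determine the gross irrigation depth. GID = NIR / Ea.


Ea = 64% = 0.64
GID = NIR / Ea = 136 / 0.64 = 212.5000 mm

212.5000 mm


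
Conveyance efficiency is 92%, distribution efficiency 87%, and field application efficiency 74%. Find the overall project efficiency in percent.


Ec = 0.92, Eb = 0.87, Ea = 0.74
E = 0.92 * 0.87 * 0.74 * 100 = 59.2296%

59.2296 %


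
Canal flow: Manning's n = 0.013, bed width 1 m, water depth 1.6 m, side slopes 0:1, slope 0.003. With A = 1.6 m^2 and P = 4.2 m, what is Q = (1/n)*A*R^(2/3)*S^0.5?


R = A/P = 1.6/4.2 = 0.380952
Q = (1/0.013) * 1.6 * 0.380952^(2/3) * 0.003^0.5

3.5426 m^3/s


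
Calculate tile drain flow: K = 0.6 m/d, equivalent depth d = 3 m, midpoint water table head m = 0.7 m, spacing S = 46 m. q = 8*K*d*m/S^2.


q = 8*K*d*m/S^2
q = 8*0.6*3*0.7/46^2
q = 10.0800 / 2116

0.0048 m/d


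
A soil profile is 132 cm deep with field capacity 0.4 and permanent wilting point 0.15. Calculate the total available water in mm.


AWC = (FC - PWP) * d * 10
AWC = (0.4 - 0.15) * 132 * 10
AWC = 0.2500 * 132 * 10

330.0000 mm


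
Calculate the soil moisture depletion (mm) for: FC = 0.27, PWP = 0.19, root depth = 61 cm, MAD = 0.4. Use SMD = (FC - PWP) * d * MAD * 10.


SMD = (FC - PWP) * d * MAD * 10
SMD = (0.27 - 0.19) * 61 * 0.4 * 10
SMD = 0.0800 * 61 * 0.4 * 10

19.5200 mm


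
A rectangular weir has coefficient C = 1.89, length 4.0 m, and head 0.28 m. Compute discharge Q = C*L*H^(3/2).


Q = C * L * H^(3/2) = 1.89 * 4.0 * 0.28^1.5 = 1.89 * 4.0 * 0.148162

1.1201 m^3/s


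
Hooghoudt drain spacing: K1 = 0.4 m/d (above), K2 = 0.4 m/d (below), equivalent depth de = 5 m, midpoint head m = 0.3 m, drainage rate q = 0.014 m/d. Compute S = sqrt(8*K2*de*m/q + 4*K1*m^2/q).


S^2 = 8*K2*de*m/q + 4*K1*m^2/q
S^2 = 8*0.4*5*0.3/0.014 + 4*0.4*0.3^2/0.014
S = sqrt(353.1429)

18.7921 m


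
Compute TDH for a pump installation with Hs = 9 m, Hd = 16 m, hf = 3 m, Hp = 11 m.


TDH = Hs + Hd + hf + Hp = 9 + 16 + 3 + 11 = 39

39 m


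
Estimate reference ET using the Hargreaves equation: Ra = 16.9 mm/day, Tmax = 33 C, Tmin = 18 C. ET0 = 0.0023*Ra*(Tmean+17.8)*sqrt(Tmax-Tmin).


Tmean = (Tmax + Tmin)/2 = (33 + 18)/2 = 25.5
ET0 = 0.0023 * 16.9 * (25.5 + 17.8) * sqrt(33 - 18)
ET0 = 0.0023 * 16.9 * 43.3 * 3.872983

6.5185 mm/day


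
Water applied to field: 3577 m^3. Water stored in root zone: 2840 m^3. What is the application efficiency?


Ea = V_root / V_field * 100 = 2840 / 3577 * 100 = 79.3961%

79.3961 %


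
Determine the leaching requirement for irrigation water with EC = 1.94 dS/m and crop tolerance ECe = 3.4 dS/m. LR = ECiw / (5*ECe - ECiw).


LR = ECiw / (5*ECe - ECiw)
LR = 1.94 / (5*3.4 - 1.94)
LR = 1.94 / 15.0600

0.1288


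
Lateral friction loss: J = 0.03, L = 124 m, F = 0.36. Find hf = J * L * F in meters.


hf = J * L * F = 0.03 * 124 * 0.36 = 1.3392 m

1.3392 m


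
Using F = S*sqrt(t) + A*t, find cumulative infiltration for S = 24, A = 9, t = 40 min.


F = S*sqrt(t) + A*t
F = 24*sqrt(40) + 9*40
F = 24*6.324555 + 360

511.7893 mm


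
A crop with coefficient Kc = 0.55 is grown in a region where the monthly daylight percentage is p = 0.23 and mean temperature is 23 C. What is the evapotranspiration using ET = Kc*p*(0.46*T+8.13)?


ET = Kc * p * (0.46*T + 8.13)
ET = 0.55 * 0.23 * (0.46*23 + 8.13)
ET = 0.55 * 0.23 * 18.7100

2.3668 mm/day


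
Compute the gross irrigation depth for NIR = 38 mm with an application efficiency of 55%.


Ea = 55% = 0.55
GID = NIR / Ea = 38 / 0.55 = 69.0909 mm

69.0909 mm


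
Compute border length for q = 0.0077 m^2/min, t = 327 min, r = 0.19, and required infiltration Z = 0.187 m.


L = q*t/((1+r)*Z)
L = 0.0077*327/((1+0.19)*0.187)
L = 2.5179/0.22253

11.3149 m


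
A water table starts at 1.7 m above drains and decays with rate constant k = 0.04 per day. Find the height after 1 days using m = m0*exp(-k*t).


m = m0 * exp(-k*t)
m = 1.7 * exp(-0.04 * 1)
m = 1.7 * exp(-0.0400)

1.6333 m


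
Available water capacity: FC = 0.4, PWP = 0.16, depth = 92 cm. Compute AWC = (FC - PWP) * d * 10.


AWC = (FC - PWP) * d * 10
AWC = (0.4 - 0.16) * 92 * 10
AWC = 0.2400 * 92 * 10

220.8000 mm


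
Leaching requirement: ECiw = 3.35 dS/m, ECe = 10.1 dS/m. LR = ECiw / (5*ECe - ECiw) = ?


LR = ECiw / (5*ECe - ECiw)
LR = 3.35 / (5*10.1 - 3.35)
LR = 3.35 / 47.1500

0.0710


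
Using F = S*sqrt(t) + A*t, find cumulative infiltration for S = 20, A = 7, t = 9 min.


F = S*sqrt(t) + A*t
F = 20*sqrt(9) + 7*9
F = 20*3.000000 + 63

123.0000 mm


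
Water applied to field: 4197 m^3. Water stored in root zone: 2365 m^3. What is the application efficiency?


Ea = V_root / V_field * 100 = 2365 / 4197 * 100 = 56.3498%

56.3498 %


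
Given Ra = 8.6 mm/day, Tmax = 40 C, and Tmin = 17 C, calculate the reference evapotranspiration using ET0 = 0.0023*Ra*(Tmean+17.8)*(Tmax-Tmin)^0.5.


Tmean = (Tmax + Tmin)/2 = (40 + 17)/2 = 28.5
ET0 = 0.0023 * 8.6 * (28.5 + 17.8) * sqrt(40 - 17)
ET0 = 0.0023 * 8.6 * 46.3 * 4.795832

4.3921 mm/day


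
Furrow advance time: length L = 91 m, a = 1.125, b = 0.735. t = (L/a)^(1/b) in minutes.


t = (L/a)^(1/b)
t = (91/1.125)^(1/0.735)
t = 80.888889^(1/0.735)

394.2459 min


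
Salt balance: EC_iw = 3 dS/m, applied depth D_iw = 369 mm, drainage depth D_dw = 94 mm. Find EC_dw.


EC_dw = EC_iw * D_iw / D_dw
EC_dw = 3 * 369 / 94
EC_dw = 1107 / 94

11.7766 dS/m


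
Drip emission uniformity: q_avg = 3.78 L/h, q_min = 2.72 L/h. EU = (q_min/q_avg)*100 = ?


EU = (q_min/q_avg)*100 = (2.72/3.78)*100 = 71.9577%

71.9577 %


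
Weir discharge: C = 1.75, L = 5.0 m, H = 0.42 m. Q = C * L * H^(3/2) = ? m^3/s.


Q = C * L * H^(3/2) = 1.75 * 5.0 * 0.42^1.5 = 1.75 * 5.0 * 0.272191

2.3817 m^3/s


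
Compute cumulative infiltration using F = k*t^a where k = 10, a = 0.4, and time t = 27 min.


F = k * t^a = 10 * 27^0.4
F = 10 * 3.737193

37.3719 mm


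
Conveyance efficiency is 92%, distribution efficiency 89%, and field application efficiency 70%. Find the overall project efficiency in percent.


Ec = 0.92, Eb = 0.89, Ea = 0.7
E = 0.92 * 0.89 * 0.7 * 100 = 57.3160%

57.3160 %


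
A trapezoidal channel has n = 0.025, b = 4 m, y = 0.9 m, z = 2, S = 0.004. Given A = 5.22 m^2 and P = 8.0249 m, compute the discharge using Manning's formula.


R = A/P = 5.22/8.0249 = 0.650475
Q = (1/0.025) * 5.22 * 0.650475^(2/3) * 0.004^0.5

9.9140 m^3/s


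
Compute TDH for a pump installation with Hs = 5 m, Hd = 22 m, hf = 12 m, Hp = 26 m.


TDH = Hs + Hd + hf + Hp = 5 + 22 + 12 + 26 = 65

65 m


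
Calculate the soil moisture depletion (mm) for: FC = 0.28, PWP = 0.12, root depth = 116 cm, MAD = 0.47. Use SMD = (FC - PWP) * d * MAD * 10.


SMD = (FC - PWP) * d * MAD * 10
SMD = (0.28 - 0.12) * 116 * 0.47 * 10
SMD = 0.1600 * 116 * 0.47 * 10

87.2320 mm


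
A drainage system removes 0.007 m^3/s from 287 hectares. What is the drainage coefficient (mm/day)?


DC = Q * 86400 / (A * 10000) * 1000
DC = 0.007 * 86400 / (287 * 10000) * 1000
DC = 604800.0000 / 2870000

0.2107 mm/day


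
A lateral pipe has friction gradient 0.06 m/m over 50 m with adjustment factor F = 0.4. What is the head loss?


hf = J * L * F = 0.06 * 50 * 0.4 = 1.2000 m

1.2000 m


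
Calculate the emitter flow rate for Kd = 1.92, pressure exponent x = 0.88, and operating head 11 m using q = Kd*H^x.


q = Kd * H^x = 1.92 * 11^0.88 = 1.92 * 8.249461

15.8390 L/h


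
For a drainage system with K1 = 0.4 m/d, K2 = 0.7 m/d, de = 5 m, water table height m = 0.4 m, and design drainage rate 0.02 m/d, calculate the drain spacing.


S^2 = 8*K2*de*m/q + 4*K1*m^2/q
S^2 = 8*0.7*5*0.4/0.02 + 4*0.4*0.4^2/0.02
S = sqrt(572.8000)

23.9332 m


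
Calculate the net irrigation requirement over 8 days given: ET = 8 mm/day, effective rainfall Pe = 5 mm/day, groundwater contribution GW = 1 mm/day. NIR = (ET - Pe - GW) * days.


Daily deficit = ET - Pe - GW = 8 - 5 - 1 = 2 mm/day
NIR = 2 * 8 = 16 mm

16.0000 mm


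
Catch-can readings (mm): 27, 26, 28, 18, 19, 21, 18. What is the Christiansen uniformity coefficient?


mean = 22.428571 mm
MAD = 3.918367 mm
CU = (1 - 3.918367/22.428571)*100

82.5296 %


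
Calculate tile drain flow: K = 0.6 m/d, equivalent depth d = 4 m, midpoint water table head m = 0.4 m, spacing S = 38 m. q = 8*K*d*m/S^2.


q = 8*K*d*m/S^2
q = 8*0.6*4*0.4/38^2
q = 7.6800 / 1444

0.0053 m/d


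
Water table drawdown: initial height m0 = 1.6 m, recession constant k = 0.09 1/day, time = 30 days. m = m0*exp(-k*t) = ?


m = m0 * exp(-k*t)
m = 1.6 * exp(-0.09 * 30)
m = 1.6 * exp(-2.7000)

0.1075 m


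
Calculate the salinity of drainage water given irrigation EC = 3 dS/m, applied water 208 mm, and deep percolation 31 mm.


EC_dw = EC_iw * D_iw / D_dw
EC_dw = 3 * 208 / 31
EC_dw = 624 / 31

20.1290 dS/m


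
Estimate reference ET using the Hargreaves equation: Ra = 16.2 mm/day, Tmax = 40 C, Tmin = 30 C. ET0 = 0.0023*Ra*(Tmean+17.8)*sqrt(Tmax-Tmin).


Tmean = (Tmax + Tmin)/2 = (40 + 30)/2 = 35.0
ET0 = 0.0023 * 16.2 * (35.0 + 17.8) * sqrt(40 - 30)
ET0 = 0.0023 * 16.2 * 52.8 * 3.162278

6.2212 mm/day


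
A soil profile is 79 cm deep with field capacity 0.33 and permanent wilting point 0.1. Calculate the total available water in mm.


AWC = (FC - PWP) * d * 10
AWC = (0.33 - 0.1) * 79 * 10
AWC = 0.2300 * 79 * 10

181.7000 mm


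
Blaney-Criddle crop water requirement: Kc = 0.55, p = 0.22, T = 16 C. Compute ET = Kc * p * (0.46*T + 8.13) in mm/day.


ET = Kc * p * (0.46*T + 8.13)
ET = 0.55 * 0.22 * (0.46*16 + 8.13)
ET = 0.55 * 0.22 * 15.4900

1.8743 mm/day


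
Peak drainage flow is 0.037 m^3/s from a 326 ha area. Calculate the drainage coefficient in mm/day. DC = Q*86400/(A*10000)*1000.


DC = Q * 86400 / (A * 10000) * 1000
DC = 0.037 * 86400 / (326 * 10000) * 1000
DC = 3196800.0000 / 3260000

0.9806 mm/day


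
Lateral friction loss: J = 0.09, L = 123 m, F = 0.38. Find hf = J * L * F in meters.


hf = J * L * F = 0.09 * 123 * 0.38 = 4.2066 m

4.2066 m


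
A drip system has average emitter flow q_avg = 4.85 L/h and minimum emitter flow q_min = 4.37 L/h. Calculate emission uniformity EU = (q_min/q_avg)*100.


EU = (q_min/q_avg)*100 = (4.37/4.85)*100 = 90.1031%

90.1031 %


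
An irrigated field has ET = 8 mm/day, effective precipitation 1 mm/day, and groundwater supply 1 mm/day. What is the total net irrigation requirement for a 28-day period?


Daily deficit = ET - Pe - GW = 8 - 1 - 1 = 6 mm/day
NIR = 6 * 28 = 168 mm

168.0000 mm


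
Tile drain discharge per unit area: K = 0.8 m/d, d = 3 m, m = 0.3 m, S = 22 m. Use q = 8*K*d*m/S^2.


q = 8*K*d*m/S^2
q = 8*0.8*3*0.3/22^2
q = 5.7600 / 484

0.0119 m/d


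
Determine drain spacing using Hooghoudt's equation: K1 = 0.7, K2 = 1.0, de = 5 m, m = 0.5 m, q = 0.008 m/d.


S^2 = 8*K2*de*m/q + 4*K1*m^2/q
S^2 = 8*1.0*5*0.5/0.008 + 4*0.7*0.5^2/0.008
S = sqrt(2587.5000)

50.8675 m


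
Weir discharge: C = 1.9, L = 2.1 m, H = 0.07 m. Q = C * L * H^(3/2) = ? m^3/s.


Q = C * L * H^(3/2) = 1.9 * 2.1 * 0.07^1.5 = 1.9 * 2.1 * 0.018520

0.0739 m^3/s


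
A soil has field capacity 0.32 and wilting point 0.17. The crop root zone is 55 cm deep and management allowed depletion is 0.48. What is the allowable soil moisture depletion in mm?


SMD = (FC - PWP) * d * MAD * 10
SMD = (0.32 - 0.17) * 55 * 0.48 * 10
SMD = 0.1500 * 55 * 0.48 * 10

39.6000 mm


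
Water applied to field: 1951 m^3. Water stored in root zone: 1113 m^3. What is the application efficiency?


Ea = V_root / V_field * 100 = 1113 / 1951 * 100 = 57.0477%

57.0477 %


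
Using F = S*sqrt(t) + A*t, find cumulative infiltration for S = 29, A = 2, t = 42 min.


F = S*sqrt(t) + A*t
F = 29*sqrt(42) + 2*42
F = 29*6.480741 + 84

271.9415 mm


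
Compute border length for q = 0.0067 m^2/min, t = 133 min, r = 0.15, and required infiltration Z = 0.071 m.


L = q*t/((1+r)*Z)
L = 0.0067*133/((1+0.15)*0.071)
L = 0.8911/0.08165

10.9137 m


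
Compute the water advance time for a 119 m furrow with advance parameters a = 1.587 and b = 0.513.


t = (L/a)^(1/b)
t = (119/1.587)^(1/0.513)
t = 74.984247^(1/0.513)

4517.6476 min


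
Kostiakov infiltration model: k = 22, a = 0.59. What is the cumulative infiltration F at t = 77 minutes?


F = k * t^a = 22 * 77^0.59
F = 22 * 12.972675

285.3989 mm


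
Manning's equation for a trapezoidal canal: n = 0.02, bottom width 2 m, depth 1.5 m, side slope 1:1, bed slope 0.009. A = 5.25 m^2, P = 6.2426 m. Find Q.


R = A/P = 5.25/6.2426 = 0.840996
Q = (1/0.02) * 5.25 * 0.840996^(2/3) * 0.009^0.5

22.1877 m^3/s


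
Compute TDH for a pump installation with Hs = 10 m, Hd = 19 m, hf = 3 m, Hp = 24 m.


TDH = Hs + Hd + hf + Hp = 10 + 19 + 3 + 24 = 56

56 m


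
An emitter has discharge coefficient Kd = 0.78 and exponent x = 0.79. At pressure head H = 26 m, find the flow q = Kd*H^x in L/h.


q = Kd * H^x = 0.78 * 26^0.79 = 0.78 * 13.116832

10.2311 L/h


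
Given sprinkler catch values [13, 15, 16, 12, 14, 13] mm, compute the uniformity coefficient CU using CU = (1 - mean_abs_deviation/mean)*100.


mean = 13.833333 mm
MAD = 1.166667 mm
CU = (1 - 1.166667/13.833333)*100

91.5663 %


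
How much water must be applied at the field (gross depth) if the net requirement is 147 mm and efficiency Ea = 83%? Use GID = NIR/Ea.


Ea = 83% = 0.83
GID = NIR / Ea = 147 / 0.83 = 177.1084 mm

177.1084 mm


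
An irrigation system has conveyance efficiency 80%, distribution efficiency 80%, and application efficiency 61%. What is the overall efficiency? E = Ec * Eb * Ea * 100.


Ec = 0.8, Eb = 0.8, Ea = 0.61
E = 0.8 * 0.8 * 0.61 * 100 = 39.0400%

39.0400 %


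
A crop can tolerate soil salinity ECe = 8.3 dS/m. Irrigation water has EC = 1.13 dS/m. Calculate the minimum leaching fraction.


LR = ECiw / (5*ECe - ECiw)
LR = 1.13 / (5*8.3 - 1.13)
LR = 1.13 / 40.3700

0.0280


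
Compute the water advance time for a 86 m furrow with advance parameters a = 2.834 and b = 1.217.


t = (L/a)^(1/b)
t = (86/2.834)^(1/1.217)
t = 30.345801^(1/1.217)

16.5131 min


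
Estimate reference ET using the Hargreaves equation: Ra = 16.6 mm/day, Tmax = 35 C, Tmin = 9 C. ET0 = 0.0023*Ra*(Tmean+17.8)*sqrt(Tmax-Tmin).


Tmean = (Tmax + Tmin)/2 = (35 + 9)/2 = 22.0
ET0 = 0.0023 * 16.6 * (22.0 + 17.8) * sqrt(35 - 9)
ET0 = 0.0023 * 16.6 * 39.8 * 5.099020

7.7483 mm/day


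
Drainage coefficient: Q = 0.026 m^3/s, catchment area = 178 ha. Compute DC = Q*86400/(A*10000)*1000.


DC = Q * 86400 / (A * 10000) * 1000
DC = 0.026 * 86400 / (178 * 10000) * 1000
DC = 2246400.0000 / 1780000

1.2620 mm/day


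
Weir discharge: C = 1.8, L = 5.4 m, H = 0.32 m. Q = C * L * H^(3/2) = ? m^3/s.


Q = C * L * H^(3/2) = 1.8 * 5.4 * 0.32^1.5 = 1.8 * 5.4 * 0.181019

1.7595 m^3/s


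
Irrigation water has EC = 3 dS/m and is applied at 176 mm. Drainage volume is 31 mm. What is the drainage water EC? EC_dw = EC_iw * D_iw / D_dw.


EC_dw = EC_iw * D_iw / D_dw
EC_dw = 3 * 176 / 31
EC_dw = 528 / 31

17.0323 dS/m


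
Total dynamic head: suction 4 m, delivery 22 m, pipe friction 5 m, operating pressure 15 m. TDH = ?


TDH = Hs + Hd + hf + Hp = 4 + 22 + 5 + 15 = 46

46 m


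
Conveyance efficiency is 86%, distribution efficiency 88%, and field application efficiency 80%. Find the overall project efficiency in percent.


Ec = 0.86, Eb = 0.88, Ea = 0.8
E = 0.86 * 0.88 * 0.8 * 100 = 60.5440%

60.5440 %


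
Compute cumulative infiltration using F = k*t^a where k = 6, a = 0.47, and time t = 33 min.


F = k * t^a = 6 * 33^0.47
F = 6 * 5.172513

31.0351 mm


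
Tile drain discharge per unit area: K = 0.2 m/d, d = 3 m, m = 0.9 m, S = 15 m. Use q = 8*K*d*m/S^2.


q = 8*K*d*m/S^2
q = 8*0.2*3*0.9/15^2
q = 4.3200 / 225

0.0192 m/d


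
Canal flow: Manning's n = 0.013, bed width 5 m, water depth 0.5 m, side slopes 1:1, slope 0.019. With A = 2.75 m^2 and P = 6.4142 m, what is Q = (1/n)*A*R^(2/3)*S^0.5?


R = A/P = 2.75/6.4142 = 0.428736
Q = (1/0.013) * 2.75 * 0.428736^(2/3) * 0.019^0.5

16.5790 m^3/s


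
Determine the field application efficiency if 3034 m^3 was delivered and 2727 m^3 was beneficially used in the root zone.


Ea = V_root / V_field * 100 = 2727 / 3034 * 100 = 89.8813%

89.8813 %


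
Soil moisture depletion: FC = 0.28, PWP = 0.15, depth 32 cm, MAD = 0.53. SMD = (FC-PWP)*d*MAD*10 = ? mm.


SMD = (FC - PWP) * d * MAD * 10
SMD = (0.28 - 0.15) * 32 * 0.53 * 10
SMD = 0.1300 * 32 * 0.53 * 10

22.0480 mm


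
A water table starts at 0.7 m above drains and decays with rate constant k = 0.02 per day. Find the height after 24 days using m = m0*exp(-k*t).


m = m0 * exp(-k*t)
m = 0.7 * exp(-0.02 * 24)
m = 0.7 * exp(-0.4800)

0.4331 m


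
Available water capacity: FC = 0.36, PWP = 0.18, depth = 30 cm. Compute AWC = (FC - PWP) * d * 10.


AWC = (FC - PWP) * d * 10
AWC = (0.36 - 0.18) * 30 * 10
AWC = 0.1800 * 30 * 10

54.0000 mm


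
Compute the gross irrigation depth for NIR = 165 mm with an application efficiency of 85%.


Ea = 85% = 0.85
GID = NIR / Ea = 165 / 0.85 = 194.1176 mm

194.1176 mm


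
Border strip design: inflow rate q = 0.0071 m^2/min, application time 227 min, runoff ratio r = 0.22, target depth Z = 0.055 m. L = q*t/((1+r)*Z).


L = q*t/((1+r)*Z)
L = 0.0071*227/((1+0.22)*0.055)
L = 1.6117/0.0671

24.0194 m


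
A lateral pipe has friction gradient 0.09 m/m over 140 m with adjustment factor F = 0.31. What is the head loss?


hf = J * L * F = 0.09 * 140 * 0.31 = 3.9060 m

3.9060 m


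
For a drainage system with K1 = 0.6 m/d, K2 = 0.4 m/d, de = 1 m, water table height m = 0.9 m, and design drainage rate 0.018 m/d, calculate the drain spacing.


S^2 = 8*K2*de*m/q + 4*K1*m^2/q
S^2 = 8*0.4*1*0.9/0.018 + 4*0.6*0.9^2/0.018
S = sqrt(268.0000)

16.3707 m


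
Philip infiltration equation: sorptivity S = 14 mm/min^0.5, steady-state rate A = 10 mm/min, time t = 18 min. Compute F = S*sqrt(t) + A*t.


F = S*sqrt(t) + A*t
F = 14*sqrt(18) + 10*18
F = 14*4.242641 + 180

239.3970 mm


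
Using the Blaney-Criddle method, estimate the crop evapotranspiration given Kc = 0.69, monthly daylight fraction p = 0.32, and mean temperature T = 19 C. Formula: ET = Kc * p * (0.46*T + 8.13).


ET = Kc * p * (0.46*T + 8.13)
ET = 0.69 * 0.32 * (0.46*19 + 8.13)
ET = 0.69 * 0.32 * 16.8700

3.7249 mm/day


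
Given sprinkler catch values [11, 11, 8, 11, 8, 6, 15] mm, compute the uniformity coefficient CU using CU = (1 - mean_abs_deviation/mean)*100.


mean = 10.000000 mm
MAD = 2.285714 mm
CU = (1 - 2.285714/10.000000)*100

77.1429 %


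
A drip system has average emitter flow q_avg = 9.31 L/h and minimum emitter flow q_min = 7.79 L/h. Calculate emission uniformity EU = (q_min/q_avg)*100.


EU = (q_min/q_avg)*100 = (7.79/9.31)*100 = 83.6735%

83.6735 %


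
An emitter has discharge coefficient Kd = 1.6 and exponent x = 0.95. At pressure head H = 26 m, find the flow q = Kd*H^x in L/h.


q = Kd * H^x = 1.6 * 26^0.95 = 1.6 * 22.091473

35.3464 L/h


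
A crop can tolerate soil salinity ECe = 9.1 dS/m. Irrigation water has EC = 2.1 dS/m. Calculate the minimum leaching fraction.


LR = ECiw / (5*ECe - ECiw)
LR = 2.1 / (5*9.1 - 2.1)
LR = 2.1 / 43.4000

0.0484


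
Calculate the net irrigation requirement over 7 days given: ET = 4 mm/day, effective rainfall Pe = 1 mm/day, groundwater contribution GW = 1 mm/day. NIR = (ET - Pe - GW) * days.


Daily deficit = ET - Pe - GW = 4 - 1 - 1 = 2 mm/day
NIR = 2 * 7 = 14 mm

14.0000 mm


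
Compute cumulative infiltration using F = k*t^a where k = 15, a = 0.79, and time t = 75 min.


F = k * t^a = 15 * 75^0.79
F = 15 * 30.289939

454.3491 mm


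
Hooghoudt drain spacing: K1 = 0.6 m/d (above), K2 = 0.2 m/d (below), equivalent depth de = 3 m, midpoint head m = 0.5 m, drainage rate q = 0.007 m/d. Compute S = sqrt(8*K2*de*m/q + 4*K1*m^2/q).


S^2 = 8*K2*de*m/q + 4*K1*m^2/q
S^2 = 8*0.2*3*0.5/0.007 + 4*0.6*0.5^2/0.007
S = sqrt(428.5714)

20.7020 m


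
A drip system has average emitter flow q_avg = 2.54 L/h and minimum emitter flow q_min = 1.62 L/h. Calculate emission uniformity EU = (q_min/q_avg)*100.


EU = (q_min/q_avg)*100 = (1.62/2.54)*100 = 63.7795%

63.7795 %


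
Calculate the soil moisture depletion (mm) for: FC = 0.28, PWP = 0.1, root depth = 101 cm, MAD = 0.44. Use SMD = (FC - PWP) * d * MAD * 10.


SMD = (FC - PWP) * d * MAD * 10
SMD = (0.28 - 0.1) * 101 * 0.44 * 10
SMD = 0.1800 * 101 * 0.44 * 10

79.9920 mm


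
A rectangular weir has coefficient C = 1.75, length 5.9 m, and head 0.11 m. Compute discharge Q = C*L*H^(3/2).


Q = C * L * H^(3/2) = 1.75 * 5.9 * 0.11^1.5 = 1.75 * 5.9 * 0.036483

0.3767 m^3/s


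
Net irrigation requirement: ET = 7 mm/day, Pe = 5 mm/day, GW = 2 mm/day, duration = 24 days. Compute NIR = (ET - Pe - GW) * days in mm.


Daily deficit = ET - Pe - GW = 7 - 5 - 2 = 0 mm/day
NIR = 0 * 24 = 0 mm

0 mm


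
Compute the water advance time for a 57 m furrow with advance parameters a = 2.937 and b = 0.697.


t = (L/a)^(1/b)
t = (57/2.937)^(1/0.697)
t = 19.407559^(1/0.697)

70.4495 min


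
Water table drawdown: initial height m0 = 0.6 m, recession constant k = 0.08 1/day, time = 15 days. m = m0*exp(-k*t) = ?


m = m0 * exp(-k*t)
m = 0.6 * exp(-0.08 * 15)
m = 0.6 * exp(-1.2000)

0.1807 m


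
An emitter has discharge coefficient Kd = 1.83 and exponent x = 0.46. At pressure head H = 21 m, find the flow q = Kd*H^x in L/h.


q = Kd * H^x = 1.83 * 21^0.46 = 1.83 * 4.057148

7.4246 L/h


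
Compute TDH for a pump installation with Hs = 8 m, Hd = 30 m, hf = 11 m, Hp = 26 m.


TDH = Hs + Hd + hf + Hp = 8 + 30 + 11 + 26 = 75

75 m


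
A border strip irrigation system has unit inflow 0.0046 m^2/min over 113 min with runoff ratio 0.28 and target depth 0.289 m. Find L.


L = q*t/((1+r)*Z)
L = 0.0046*113/((1+0.28)*0.289)
L = 0.5198/0.36992

1.4052 m


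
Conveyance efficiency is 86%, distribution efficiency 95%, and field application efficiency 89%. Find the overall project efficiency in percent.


Ec = 0.86, Eb = 0.95, Ea = 0.89
E = 0.86 * 0.95 * 0.89 * 100 = 72.7130%

72.7130 %


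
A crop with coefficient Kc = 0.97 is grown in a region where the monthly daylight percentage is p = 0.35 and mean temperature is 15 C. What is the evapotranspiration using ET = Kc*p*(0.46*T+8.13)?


ET = Kc * p * (0.46*T + 8.13)
ET = 0.97 * 0.35 * (0.46*15 + 8.13)
ET = 0.97 * 0.35 * 15.0300

5.1027 mm/day


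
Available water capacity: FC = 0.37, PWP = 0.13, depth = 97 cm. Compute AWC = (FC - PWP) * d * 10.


AWC = (FC - PWP) * d * 10
AWC = (0.37 - 0.13) * 97 * 10
AWC = 0.2400 * 97 * 10

232.8000 mm


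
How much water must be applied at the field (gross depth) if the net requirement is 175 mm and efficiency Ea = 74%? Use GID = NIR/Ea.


Ea = 74% = 0.74
GID = NIR / Ea = 175 / 0.74 = 236.4865 mm

236.4865 mm


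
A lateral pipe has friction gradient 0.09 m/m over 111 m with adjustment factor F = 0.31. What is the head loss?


hf = J * L * F = 0.09 * 111 * 0.31 = 3.0969 m

3.0969 m


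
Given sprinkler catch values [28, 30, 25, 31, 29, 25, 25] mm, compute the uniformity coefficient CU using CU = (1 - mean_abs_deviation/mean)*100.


mean = 27.571429 mm
MAD = 2.204082 mm
CU = (1 - 2.204082/27.571429)*100

92.0059 %


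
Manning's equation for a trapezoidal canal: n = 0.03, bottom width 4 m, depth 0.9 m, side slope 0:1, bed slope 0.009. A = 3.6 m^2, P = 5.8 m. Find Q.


R = A/P = 3.6/5.8 = 0.620690
Q = (1/0.03) * 3.6 * 0.620690^(2/3) * 0.009^0.5

8.2836 m^3/s


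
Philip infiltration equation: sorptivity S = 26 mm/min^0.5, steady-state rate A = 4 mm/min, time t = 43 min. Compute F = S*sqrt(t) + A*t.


F = S*sqrt(t) + A*t
F = 26*sqrt(43) + 4*43
F = 26*6.557439 + 172

342.4934 mm


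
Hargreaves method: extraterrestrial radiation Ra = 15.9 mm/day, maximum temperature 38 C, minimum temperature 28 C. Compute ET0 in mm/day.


Tmean = (Tmax + Tmin)/2 = (38 + 28)/2 = 33.0
ET0 = 0.0023 * 15.9 * (33.0 + 17.8) * sqrt(38 - 28)
ET0 = 0.0023 * 15.9 * 50.8 * 3.162278

5.8747 mm/day


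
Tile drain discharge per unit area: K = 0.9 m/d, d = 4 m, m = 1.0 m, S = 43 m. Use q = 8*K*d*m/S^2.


q = 8*K*d*m/S^2
q = 8*0.9*4*1.0/43^2
q = 28.8000 / 1849

0.0156 m/d


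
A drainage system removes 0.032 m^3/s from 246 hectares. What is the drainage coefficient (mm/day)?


DC = Q * 86400 / (A * 10000) * 1000
DC = 0.032 * 86400 / (246 * 10000) * 1000
DC = 2764800.0000 / 2460000

1.1239 mm/day


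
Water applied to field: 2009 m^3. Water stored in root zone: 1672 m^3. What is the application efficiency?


Ea = V_root / V_field * 100 = 1672 / 2009 * 100 = 83.2255%

83.2255 %


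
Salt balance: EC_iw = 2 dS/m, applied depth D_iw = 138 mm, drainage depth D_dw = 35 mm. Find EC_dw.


EC_dw = EC_iw * D_iw / D_dw
EC_dw = 2 * 138 / 35
EC_dw = 276 / 35

7.8857 dS/m


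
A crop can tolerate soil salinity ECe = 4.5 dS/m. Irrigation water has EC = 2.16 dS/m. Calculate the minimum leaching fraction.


LR = ECiw / (5*ECe - ECiw)
LR = 2.16 / (5*4.5 - 2.16)
LR = 2.16 / 20.3400

0.1062


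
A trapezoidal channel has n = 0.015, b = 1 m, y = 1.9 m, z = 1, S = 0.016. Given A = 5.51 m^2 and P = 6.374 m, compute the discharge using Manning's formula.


R = A/P = 5.51/6.374 = 0.864449
Q = (1/0.015) * 5.51 * 0.864449^(2/3) * 0.016^0.5

42.1645 m^3/s


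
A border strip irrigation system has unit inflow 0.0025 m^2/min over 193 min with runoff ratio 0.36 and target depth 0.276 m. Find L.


L = q*t/((1+r)*Z)
L = 0.0025*193/((1+0.36)*0.276)
L = 0.4825/0.37536

1.2854 m


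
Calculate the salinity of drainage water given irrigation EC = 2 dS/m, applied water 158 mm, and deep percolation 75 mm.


EC_dw = EC_iw * D_iw / D_dw
EC_dw = 2 * 158 / 75
EC_dw = 316 / 75

4.2133 dS/m


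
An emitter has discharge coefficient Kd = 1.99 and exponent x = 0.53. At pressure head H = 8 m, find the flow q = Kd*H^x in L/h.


q = Kd * H^x = 1.99 * 8^0.53 = 1.99 * 3.010493

5.9909 L/h


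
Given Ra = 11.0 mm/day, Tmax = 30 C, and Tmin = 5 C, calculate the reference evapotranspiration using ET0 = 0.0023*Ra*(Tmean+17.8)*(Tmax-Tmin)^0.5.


Tmean = (Tmax + Tmin)/2 = (30 + 5)/2 = 17.5
ET0 = 0.0023 * 11.0 * (17.5 + 17.8) * sqrt(30 - 5)
ET0 = 0.0023 * 11.0 * 35.3 * 5.000000

4.4654 mm/day


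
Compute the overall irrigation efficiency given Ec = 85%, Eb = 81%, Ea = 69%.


Ec = 0.85, Eb = 0.81, Ea = 0.69
E = 0.85 * 0.81 * 0.69 * 100 = 47.5065%

47.5065 %


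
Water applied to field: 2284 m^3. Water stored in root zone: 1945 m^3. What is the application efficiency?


Ea = V_root / V_field * 100 = 1945 / 2284 * 100 = 85.1576%

85.1576 %


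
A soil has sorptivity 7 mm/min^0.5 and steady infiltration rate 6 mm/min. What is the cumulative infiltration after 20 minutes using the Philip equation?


F = S*sqrt(t) + A*t
F = 7*sqrt(20) + 6*20
F = 7*4.472136 + 120

151.3050 mm


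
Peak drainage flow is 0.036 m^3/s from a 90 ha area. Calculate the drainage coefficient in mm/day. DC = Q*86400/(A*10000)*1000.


DC = Q * 86400 / (A * 10000) * 1000
DC = 0.036 * 86400 / (90 * 10000) * 1000
DC = 3110400.0000 / 900000

3.4560 mm/day


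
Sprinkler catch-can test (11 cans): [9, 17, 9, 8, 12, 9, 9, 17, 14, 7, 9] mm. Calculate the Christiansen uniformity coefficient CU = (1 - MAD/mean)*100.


mean = 10.909091 mm
MAD = 2.975207 mm
CU = (1 - 2.975207/10.909091)*100

72.7273 %


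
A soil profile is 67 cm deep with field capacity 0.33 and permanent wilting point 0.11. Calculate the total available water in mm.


AWC = (FC - PWP) * d * 10
AWC = (0.33 - 0.11) * 67 * 10
AWC = 0.2200 * 67 * 10

147.4000 mm


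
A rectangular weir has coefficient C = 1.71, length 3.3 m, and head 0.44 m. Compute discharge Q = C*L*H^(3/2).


Q = C * L * H^(3/2) = 1.71 * 3.3 * 0.44^1.5 = 1.71 * 3.3 * 0.291863

1.6470 m^3/s


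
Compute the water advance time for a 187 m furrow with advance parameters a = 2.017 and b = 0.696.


t = (L/a)^(1/b)
t = (187/2.017)^(1/0.696)
t = 92.711948^(1/0.696)

670.4161 min


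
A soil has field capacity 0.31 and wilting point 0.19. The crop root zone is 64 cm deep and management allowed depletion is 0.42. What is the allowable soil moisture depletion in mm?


SMD = (FC - PWP) * d * MAD * 10
SMD = (0.31 - 0.19) * 64 * 0.42 * 10
SMD = 0.1200 * 64 * 0.42 * 10

32.2560 mm


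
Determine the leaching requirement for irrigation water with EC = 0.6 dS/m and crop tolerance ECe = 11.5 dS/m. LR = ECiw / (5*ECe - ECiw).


LR = ECiw / (5*ECe - ECiw)
LR = 0.6 / (5*11.5 - 0.6)
LR = 0.6 / 56.9000

0.0105


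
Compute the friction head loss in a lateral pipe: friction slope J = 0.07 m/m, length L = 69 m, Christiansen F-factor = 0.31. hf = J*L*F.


hf = J * L * F = 0.07 * 69 * 0.31 = 1.4973 m

1.4973 m


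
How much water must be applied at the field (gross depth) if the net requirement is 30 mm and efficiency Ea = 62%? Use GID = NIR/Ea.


Ea = 62% = 0.62
GID = NIR / Ea = 30 / 0.62 = 48.3871 mm

48.3871 mm


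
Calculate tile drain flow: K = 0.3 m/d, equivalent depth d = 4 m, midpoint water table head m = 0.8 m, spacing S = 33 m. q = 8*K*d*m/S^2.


q = 8*K*d*m/S^2
q = 8*0.3*4*0.8/33^2
q = 7.6800 / 1089

0.0071 m/d


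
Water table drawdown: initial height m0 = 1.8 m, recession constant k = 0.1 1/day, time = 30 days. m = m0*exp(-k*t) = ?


m = m0 * exp(-k*t)
m = 1.8 * exp(-0.1 * 30)
m = 1.8 * exp(-3.0000)

0.0896 m


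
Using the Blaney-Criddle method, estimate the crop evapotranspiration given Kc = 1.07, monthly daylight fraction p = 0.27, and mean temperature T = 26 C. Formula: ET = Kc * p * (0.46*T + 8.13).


ET = Kc * p * (0.46*T + 8.13)
ET = 1.07 * 0.27 * (0.46*26 + 8.13)
ET = 1.07 * 0.27 * 20.0900

5.8040 mm/day


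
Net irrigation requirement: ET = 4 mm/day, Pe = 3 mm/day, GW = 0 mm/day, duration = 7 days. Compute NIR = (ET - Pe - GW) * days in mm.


Daily deficit = ET - Pe - GW = 4 - 3 - 0 = 1 mm/day
NIR = 1 * 7 = 7 mm

7.0000 mm


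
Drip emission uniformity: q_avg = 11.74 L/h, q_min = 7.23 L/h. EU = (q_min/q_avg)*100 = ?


EU = (q_min/q_avg)*100 = (7.23/11.74)*100 = 61.5843%

61.5843 %


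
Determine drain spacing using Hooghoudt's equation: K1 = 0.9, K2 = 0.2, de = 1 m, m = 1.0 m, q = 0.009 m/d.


S^2 = 8*K2*de*m/q + 4*K1*m^2/q
S^2 = 8*0.2*1*1.0/0.009 + 4*0.9*1.0^2/0.009
S = sqrt(577.7778)

24.0370 m


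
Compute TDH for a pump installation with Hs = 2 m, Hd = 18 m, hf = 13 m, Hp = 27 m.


TDH = Hs + Hd + hf + Hp = 2 + 18 + 13 + 27 = 60

60 m


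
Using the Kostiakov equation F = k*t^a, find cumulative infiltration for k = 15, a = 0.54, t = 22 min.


F = k * t^a = 15 * 22^0.54
F = 15 * 5.307723

79.6158 mm


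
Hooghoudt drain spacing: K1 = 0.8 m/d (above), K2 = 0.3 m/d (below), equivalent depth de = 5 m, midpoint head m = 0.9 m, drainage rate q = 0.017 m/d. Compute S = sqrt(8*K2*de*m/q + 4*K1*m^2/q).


S^2 = 8*K2*de*m/q + 4*K1*m^2/q
S^2 = 8*0.3*5*0.9/0.017 + 4*0.8*0.9^2/0.017
S = sqrt(787.7647)

28.0671 m


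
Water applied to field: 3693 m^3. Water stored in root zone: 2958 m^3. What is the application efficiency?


Ea = V_root / V_field * 100 = 2958 / 3693 * 100 = 80.0975%

80.0975 %


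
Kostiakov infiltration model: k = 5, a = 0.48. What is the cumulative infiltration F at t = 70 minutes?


F = k * t^a = 5 * 70^0.48
F = 5 * 7.685056

38.4253 mm


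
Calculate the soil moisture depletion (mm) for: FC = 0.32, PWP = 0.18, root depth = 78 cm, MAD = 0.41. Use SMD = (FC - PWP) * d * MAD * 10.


SMD = (FC - PWP) * d * MAD * 10
SMD = (0.32 - 0.18) * 78 * 0.41 * 10
SMD = 0.1400 * 78 * 0.41 * 10

44.7720 mm


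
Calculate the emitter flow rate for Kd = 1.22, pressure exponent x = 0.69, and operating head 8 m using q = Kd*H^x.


q = Kd * H^x = 1.22 * 8^0.69 = 1.22 * 4.198867

5.1226 L/h


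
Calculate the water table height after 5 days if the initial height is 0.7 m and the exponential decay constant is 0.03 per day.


m = m0 * exp(-k*t)
m = 0.7 * exp(-0.03 * 5)
m = 0.7 * exp(-0.1500)

0.6025 m


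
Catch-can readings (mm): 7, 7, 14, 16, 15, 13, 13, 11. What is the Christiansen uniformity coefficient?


mean = 12.000000 mm
MAD = 2.750000 mm
CU = (1 - 2.750000/12.000000)*100

77.0833 %


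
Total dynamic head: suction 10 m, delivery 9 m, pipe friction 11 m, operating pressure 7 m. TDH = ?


TDH = Hs + Hd + hf + Hp = 10 + 9 + 11 + 7 = 37

37 m


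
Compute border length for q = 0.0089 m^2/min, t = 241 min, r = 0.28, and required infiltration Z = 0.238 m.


L = q*t/((1+r)*Z)
L = 0.0089*241/((1+0.28)*0.238)
L = 2.1449/0.30464

7.0408 m


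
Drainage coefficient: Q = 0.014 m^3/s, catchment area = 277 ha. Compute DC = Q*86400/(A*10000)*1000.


DC = Q * 86400 / (A * 10000) * 1000
DC = 0.014 * 86400 / (277 * 10000) * 1000
DC = 1209600.0000 / 2770000

0.4367 mm/day


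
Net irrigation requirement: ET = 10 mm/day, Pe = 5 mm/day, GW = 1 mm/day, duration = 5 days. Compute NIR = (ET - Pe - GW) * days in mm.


Daily deficit = ET - Pe - GW = 10 - 5 - 1 = 4 mm/day
NIR = 4 * 5 = 20 mm

20.0000 mm


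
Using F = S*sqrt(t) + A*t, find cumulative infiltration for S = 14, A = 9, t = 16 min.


F = S*sqrt(t) + A*t
F = 14*sqrt(16) + 9*16
F = 14*4.000000 + 144

200.0000 mm


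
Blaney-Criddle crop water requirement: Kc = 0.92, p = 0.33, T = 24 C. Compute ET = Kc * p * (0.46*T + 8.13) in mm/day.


ET = Kc * p * (0.46*T + 8.13)
ET = 0.92 * 0.33 * (0.46*24 + 8.13)
ET = 0.92 * 0.33 * 19.1700

5.8200 mm/day
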